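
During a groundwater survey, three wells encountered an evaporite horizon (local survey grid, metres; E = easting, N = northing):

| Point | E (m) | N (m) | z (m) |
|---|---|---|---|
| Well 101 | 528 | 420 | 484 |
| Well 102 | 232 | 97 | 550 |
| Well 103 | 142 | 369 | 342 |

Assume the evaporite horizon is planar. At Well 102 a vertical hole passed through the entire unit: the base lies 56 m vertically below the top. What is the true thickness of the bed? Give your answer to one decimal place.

44.5 m

Two edge vectors: Well 101→Well 102 = (-296, -323, 66), Well 101→Well 103 = (-386, -51, -142).
Normal n = (Well 101→Well 102) × (Well 101→Well 103) = (49232, -67508, -109582).
So ∂z/∂E = −n_x/n_z = 0.44927 and ∂z/∂N = −n_y/n_z = −0.61605.
|∇z| = √(a²+b²) = 0.76247, so dip δ = arctan(0.76247) = 37.32°.
True thickness = vertical thickness × cos δ = 56 × cos 37.32° = 44.5 m.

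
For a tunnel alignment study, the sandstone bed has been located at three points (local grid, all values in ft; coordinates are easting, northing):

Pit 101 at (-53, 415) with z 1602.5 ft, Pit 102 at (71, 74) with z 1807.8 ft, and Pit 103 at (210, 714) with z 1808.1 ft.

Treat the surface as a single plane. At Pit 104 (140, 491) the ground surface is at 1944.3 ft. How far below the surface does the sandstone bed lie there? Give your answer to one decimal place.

Two edge vectors: Pit 101→Pit 102 = (124, -341, 205.3), Pit 101→Pit 103 = (263, 299, 205.6).
Normal n = (Pit 101→Pit 102) × (Pit 101→Pit 103) = (-131494.3, 28499.5, 126759).
So ∂z/∂easting = −n_x/n_z = 1.03736 and ∂z/∂northing = −n_y/n_z = −0.22483.
Intercept c from Pit 101: 1602.5 + 54.98 + 93.31 = 1750.79.
At (140, 491): z_contact = 145.23 − 110.39 + 1750.79 = 1785.62 ft.
Depth below ground = 1944.3 − 1785.62 = 158.7 ft.

158.7 ft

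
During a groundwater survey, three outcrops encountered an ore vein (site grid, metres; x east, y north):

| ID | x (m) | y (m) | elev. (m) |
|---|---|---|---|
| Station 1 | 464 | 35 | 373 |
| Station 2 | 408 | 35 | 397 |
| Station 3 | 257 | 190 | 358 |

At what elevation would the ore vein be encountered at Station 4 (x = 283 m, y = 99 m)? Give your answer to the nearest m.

408 m

Two edge vectors: Station 1→Station 2 = (-56, 0, 24), Station 1→Station 3 = (-207, 155, -15).
Normal n = (Station 1→Station 2) × (Station 1→Station 3) = (-3720, -5808, -8680).
So ∂z/∂x = −n_x/n_z = −0.42857 and ∂z/∂y = −n_y/n_z = −0.66912.
Intercept c from Station 1: 373 + 198.86 + 23.42 = 595.28.
At (283, 99): z = −121.3 − 66.2 + 595.28 = 407.7 m.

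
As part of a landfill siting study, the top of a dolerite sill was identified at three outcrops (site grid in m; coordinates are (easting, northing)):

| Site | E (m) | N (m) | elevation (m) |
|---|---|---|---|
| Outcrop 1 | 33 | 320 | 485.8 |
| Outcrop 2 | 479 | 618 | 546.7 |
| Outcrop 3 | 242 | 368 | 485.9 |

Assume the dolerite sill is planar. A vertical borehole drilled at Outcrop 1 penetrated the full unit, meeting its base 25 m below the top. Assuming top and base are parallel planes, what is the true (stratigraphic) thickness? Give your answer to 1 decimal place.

23.8 m

Two edge vectors: Outcrop 1→Outcrop 2 = (446, 298, 60.9), Outcrop 1→Outcrop 3 = (209, 48, 0.1).
Normal n = (Outcrop 1→Outcrop 2) × (Outcrop 1→Outcrop 3) = (-2893.4, 12683.5, -40874).
So ∂z/∂E = −n_x/n_z = −0.07079 and ∂z/∂N = −n_y/n_z = 0.31031.
|∇z| = √(a²+b²) = 0.31828, so dip δ = arctan(0.31828) = 17.66°.
True thickness = vertical thickness × cos δ = 25 × cos 17.66° = 23.8 m.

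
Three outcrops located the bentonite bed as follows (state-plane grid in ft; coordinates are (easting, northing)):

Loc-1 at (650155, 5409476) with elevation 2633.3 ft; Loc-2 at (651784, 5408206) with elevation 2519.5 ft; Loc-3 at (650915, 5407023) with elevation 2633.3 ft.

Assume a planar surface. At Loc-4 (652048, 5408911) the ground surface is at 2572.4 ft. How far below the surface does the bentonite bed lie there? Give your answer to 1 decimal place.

97.3 ft

Two edge vectors: Loc-1→Loc-2 = (1629, -1270, -113.8), Loc-1→Loc-3 = (760, -2453, 0).
Normal n = (Loc-1→Loc-2) × (Loc-1→Loc-3) = (-279151.4, -86488, -3030737).
So ∂z/∂E = −n_x/n_z = −0.092106771 and ∂z/∂N = −n_y/n_z = −0.028536953.
Intercept c from Loc-1: 2633.3 + 59883.68 + 154369.96 = 216886.94.
At (652048, 5408911): z_contact = −60058.04 − 154353.84 + 216886.94 = 2475.07 ft.
Depth below ground = 2572.4 − 2475.07 = 97.3 ft.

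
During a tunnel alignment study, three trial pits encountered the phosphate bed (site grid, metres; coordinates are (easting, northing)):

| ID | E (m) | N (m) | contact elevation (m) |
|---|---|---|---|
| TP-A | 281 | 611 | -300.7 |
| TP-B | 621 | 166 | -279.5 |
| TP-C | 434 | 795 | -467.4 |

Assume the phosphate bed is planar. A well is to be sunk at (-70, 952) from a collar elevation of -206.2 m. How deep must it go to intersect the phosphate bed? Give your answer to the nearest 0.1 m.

Let the plane be z = a·E + b·N + c.
TP-B−TP-A: 340a − 445b = 21.2;  TP-C−TP-A: 153a + 184b = −166.7.
Solving gives a = −0.53795, b = −0.45866.
Then c = -300.7 − a·281 − b·611 = 130.71.
At (-70, 952): z_contact = 37.66 − 436.64 + 130.71 = -268.28 m.
Depth below ground = -206.2 − (-268.28) = 62.1 m.

62.1 m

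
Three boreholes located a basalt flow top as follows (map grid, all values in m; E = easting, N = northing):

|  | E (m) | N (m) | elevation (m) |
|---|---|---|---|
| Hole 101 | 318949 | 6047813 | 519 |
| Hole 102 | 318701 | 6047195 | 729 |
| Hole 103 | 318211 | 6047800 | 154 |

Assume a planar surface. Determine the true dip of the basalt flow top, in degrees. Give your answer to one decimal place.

Let the plane be z = a·E + b·N + c.
Hole 102−Hole 101: −248a − 618b = 210;  Hole 103−Hole 101: −738a − 13b = −365.
Solving gives a = 0.50413, b = −0.54211.
Gradient magnitude |∇z| = √(a² + b²) = √(0.25415 + 0.29388) = 0.74029.
True dip = arctan(0.74029) = 36.5°, dipping toward NW (azimuth ≈ 317°).

36.5°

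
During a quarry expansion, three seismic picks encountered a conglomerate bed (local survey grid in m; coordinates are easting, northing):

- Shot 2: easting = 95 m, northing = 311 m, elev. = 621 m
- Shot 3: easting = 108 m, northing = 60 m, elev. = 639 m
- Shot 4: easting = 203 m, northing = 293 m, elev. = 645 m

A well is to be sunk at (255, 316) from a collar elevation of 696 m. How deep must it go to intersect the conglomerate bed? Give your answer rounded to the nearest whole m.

41 m

Let the plane be z = a·easting + b·northing + c.
Shot 3−Shot 2: 13a − 251b = 18;  Shot 4−Shot 2: 108a − 18b = 24.
Solving gives a = 0.21210, b = −0.06073.
Then c = 621 − a·95 − b·311 = 619.74.
At (255, 316): z_contact = 54.1 − 19.2 + 619.74 = 654.6 m.
Depth below ground = 696 − 654.6 = 41 m.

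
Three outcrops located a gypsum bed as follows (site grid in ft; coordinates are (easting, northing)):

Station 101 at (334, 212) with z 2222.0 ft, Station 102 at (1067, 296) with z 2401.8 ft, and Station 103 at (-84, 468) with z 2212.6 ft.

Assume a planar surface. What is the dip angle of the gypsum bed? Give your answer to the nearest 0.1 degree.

Two edge vectors: Station 101→Station 102 = (733, 84, 179.8), Station 101→Station 103 = (-418, 256, -9.4).
Normal n = (Station 101→Station 102) × (Station 101→Station 103) = (-46818.4, -68266.2, 222760).
So ∂z/∂E = −n_x/n_z = 0.21017 and ∂z/∂N = −n_y/n_z = 0.30646.
Gradient magnitude |∇z| = √(a² + b²) = √(0.04417 + 0.09392) = 0.37160.
True dip = arctan(0.37160) = 20.4°, dipping toward SW (azimuth ≈ 214°).

20.4°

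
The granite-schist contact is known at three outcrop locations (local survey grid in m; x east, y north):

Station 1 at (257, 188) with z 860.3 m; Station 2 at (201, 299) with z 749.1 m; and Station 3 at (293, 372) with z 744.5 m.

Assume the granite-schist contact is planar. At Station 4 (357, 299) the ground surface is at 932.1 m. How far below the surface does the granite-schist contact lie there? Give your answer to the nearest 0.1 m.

100.0 m

Two edge vectors: Station 1→Station 2 = (-56, 111, -111.2), Station 1→Station 3 = (36, 184, -115.8).
Normal n = (Station 1→Station 2) × (Station 1→Station 3) = (7607, -10488, -14300).
So ∂z/∂x = −n_x/n_z = 0.53196 and ∂z/∂y = −n_y/n_z = −0.73343.
Intercept c from Station 1: 860.3 − 136.71 + 137.88 = 861.47.
At (357, 299): z_contact = 189.91 − 219.29 + 861.47 = 832.09 m.
Depth below ground = 932.1 − 832.09 = 100.0 m.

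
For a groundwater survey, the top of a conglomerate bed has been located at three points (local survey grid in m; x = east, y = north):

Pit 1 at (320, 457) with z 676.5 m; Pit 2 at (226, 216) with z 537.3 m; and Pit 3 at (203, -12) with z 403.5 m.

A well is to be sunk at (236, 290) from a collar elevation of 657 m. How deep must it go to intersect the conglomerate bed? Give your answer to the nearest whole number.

76 m

Two edge vectors: Pit 1→Pit 2 = (-94, -241, -139.2), Pit 1→Pit 3 = (-117, -469, -273).
Normal n = (Pit 1→Pit 2) × (Pit 1→Pit 3) = (508.2, -9375.6, 15889).
So ∂z/∂x = −n_x/n_z = −0.03198 and ∂z/∂y = −n_y/n_z = 0.59007.
Intercept c from Pit 1: 676.5 + 10.24 − 269.66 = 417.07.
At (236, 290): z_contact = −7.5 + 171.1 + 417.07 = 580.6 m.
Depth below ground = 657 − 580.6 = 76 m.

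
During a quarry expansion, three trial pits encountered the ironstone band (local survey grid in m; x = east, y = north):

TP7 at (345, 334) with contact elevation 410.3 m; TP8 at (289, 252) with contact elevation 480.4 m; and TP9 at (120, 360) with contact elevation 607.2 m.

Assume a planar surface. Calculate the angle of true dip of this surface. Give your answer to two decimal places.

Two edge vectors: TP7→TP8 = (-56, -82, 70.1), TP7→TP9 = (-225, 26, 196.9).
Normal n = (TP7→TP8) × (TP7→TP9) = (-17968.4, -4746.1, -19906).
So ∂z/∂x = −n_x/n_z = −0.90266 and ∂z/∂y = −n_y/n_z = −0.23843.
Gradient magnitude |∇z| = √(a² + b²) = √(0.81480 + 0.05685) = 0.93362.
True dip = arctan(0.93362) = 43.03°, dipping toward ENE (azimuth ≈ 075°).

43.03°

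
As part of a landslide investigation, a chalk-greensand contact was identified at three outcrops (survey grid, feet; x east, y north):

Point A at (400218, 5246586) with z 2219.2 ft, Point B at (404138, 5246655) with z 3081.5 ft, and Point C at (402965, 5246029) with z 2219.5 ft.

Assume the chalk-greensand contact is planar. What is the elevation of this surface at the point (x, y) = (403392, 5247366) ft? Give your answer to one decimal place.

Let the plane be z = a·x + b·y + c.
Point B−Point A: 3920a + 69b = 862.3;  Point C−Point A: 2747a − 557b = 0.3.
Solving gives a = 0.202412660, b = 0.997715576.
Then c = 2219.2 − a·400218 − b·5246586 = −5313390.56.
At (403392, 5247366): z = 81651.6 + 5235378.8 − 5313390.56 = 3639.9 ft.

3639.9 ft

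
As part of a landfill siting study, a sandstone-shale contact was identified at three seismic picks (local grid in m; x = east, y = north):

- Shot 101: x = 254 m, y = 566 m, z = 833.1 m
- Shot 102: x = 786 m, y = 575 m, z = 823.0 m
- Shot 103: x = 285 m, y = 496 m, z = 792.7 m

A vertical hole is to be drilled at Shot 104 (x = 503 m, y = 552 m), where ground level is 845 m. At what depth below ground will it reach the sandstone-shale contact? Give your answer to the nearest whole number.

27 m

Let the plane be z = a·x + b·y + c.
Shot 102−Shot 101: 532a + 9b = −10.1;  Shot 103−Shot 101: 31a − 70b = −40.4.
Solving gives a = −0.02853, b = 0.56451.
Then c = 833.1 − a·254 − b·566 = 520.84.
At (503, 552): z_contact = −14.4 + 311.6 + 520.84 = 818.1 m.
Depth below ground = 845 − 818.1 = 27 m.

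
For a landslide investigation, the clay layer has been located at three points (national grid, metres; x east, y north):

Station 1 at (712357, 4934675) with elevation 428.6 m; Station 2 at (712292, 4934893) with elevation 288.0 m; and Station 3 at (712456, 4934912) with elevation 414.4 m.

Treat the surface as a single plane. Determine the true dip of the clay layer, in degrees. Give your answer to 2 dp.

42.32°

Two edge vectors: Station 1→Station 2 = (-65, 218, -140.6), Station 1→Station 3 = (99, 237, -14.2).
Normal n = (Station 1→Station 2) × (Station 1→Station 3) = (30226.6, -14842.4, -36987).
So ∂z/∂x = −n_x/n_z = 0.81722 and ∂z/∂y = −n_y/n_z = −0.40129.
Gradient magnitude |∇z| = √(a² + b²) = √(0.66785 + 0.16103) = 0.91043.
True dip = arctan(0.91043) = 42.32°, dipping toward WNW (azimuth ≈ 296°).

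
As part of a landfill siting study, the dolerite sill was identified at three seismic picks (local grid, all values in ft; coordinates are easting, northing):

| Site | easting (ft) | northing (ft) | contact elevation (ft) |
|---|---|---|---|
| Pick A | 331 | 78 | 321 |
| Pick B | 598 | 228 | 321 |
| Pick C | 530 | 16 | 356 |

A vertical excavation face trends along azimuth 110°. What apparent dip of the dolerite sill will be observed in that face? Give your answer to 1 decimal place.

9.9°

Two edge vectors: Pick A→Pick B = (267, 150, 0), Pick A→Pick C = (199, -62, 35).
Normal n = (Pick A→Pick B) × (Pick A→Pick C) = (5250, -9345, -46404).
So ∂z/∂easting = −n_x/n_z = 0.11314 and ∂z/∂northing = −n_y/n_z = −0.20138.
Unit vector along 110° is (sin 110°, cos 110°) = (0.9397, -0.3420).
Slope in that direction = a·(0.9397) + b·(-0.3420) = 0.17519.
Apparent dip = arctan|0.17519| = 9.9° (true dip is 13.0°, so apparent ≤ true as expected).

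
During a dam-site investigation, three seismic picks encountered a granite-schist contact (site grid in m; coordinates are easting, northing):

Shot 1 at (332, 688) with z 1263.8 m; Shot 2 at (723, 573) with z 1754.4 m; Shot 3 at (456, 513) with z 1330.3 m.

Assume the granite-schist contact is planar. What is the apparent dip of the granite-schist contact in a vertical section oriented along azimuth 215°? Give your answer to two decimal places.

53.57°

Let the plane be z = a·easting + b·northing + c.
Shot 2−Shot 1: 391a − 115b = 490.6;  Shot 3−Shot 1: 124a − 175b = 66.5.
Solving gives a = 1.44388, b = 0.64309.
Unit vector along 215° is (sin 215°, cos 215°) = (-0.5736, -0.8192).
Slope in that direction = a·(-0.5736) + b·(-0.8192) = −1.35496.
Apparent dip = arctan|1.35496| = 53.57° (true dip is 57.7°, so apparent ≤ true as expected).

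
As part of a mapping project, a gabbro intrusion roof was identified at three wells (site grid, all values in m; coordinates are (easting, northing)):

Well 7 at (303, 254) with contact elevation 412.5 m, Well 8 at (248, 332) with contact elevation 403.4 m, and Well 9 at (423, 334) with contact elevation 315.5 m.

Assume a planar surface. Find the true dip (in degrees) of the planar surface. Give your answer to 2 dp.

Let the plane be z = a·E + b·N + c.
Well 8−Well 7: −55a + 78b = −9.1;  Well 9−Well 7: 120a + 80b = −97.
Solving gives a = −0.49695, b = −0.46708.
Gradient magnitude |∇z| = √(a² + b²) = √(0.24696 + 0.21816) = 0.68200.
True dip = arctan(0.68200) = 34.29°, dipping toward NE (azimuth ≈ 047°).

34.29°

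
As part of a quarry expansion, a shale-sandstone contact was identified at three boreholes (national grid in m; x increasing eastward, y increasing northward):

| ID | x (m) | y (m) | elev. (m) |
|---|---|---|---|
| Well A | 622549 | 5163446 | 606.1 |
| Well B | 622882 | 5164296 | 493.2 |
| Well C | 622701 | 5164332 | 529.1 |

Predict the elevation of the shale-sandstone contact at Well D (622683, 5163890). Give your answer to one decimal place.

Two edge vectors: Well A→Well B = (333, 850, -112.9), Well A→Well C = (152, 886, -77).
Normal n = (Well A→Well B) × (Well A→Well C) = (34579.4, 8480.2, 165838).
So ∂z/∂x = −n_x/n_z = −0.208513127 and ∂z/∂y = −n_y/n_z = −0.051135445.
Intercept c from Well A: 606.1 + 129809.64 + 264035.11 = 394450.85.
At (622683, 5163890): z = −129837.6 − 264057.8 + 394450.85 = 555.5 m.

555.5 m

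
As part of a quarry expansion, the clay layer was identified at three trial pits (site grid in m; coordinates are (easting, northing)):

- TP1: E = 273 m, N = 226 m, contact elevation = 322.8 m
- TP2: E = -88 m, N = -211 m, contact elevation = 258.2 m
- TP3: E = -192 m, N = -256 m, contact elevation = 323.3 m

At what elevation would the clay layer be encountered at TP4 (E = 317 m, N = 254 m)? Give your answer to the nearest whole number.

305 m

Two edge vectors: TP1→TP2 = (-361, -437, -64.6), TP1→TP3 = (-465, -482, 0.5).
Normal n = (TP1→TP2) × (TP1→TP3) = (-31355.7, 30219.5, -29203).
So ∂z/∂E = −n_x/n_z = −1.07372 and ∂z/∂N = −n_y/n_z = 1.03481.
Intercept c from TP1: 322.8 + 293.12 − 233.87 = 382.06.
At (317, 254): z = −340.4 + 262.8 + 382.06 = 304.5 m.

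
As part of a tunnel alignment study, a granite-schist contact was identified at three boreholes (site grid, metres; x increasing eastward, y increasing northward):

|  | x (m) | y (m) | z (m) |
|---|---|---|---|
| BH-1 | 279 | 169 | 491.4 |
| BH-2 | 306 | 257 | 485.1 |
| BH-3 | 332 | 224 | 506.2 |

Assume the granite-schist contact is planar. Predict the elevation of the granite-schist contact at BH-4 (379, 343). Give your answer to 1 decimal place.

503.1 m

Let the plane be z = a·x + b·y + c.
BH-2−BH-1: 27a + 88b = −6.3;  BH-3−BH-1: 53a + 55b = 14.8.
Solving gives a = 0.51869, b = −0.23073.
Then c = 491.4 − a·279 − b·169 = 385.68.
At (379, 343): z = 196.6 − 79.1 + 385.68 = 503.1 m.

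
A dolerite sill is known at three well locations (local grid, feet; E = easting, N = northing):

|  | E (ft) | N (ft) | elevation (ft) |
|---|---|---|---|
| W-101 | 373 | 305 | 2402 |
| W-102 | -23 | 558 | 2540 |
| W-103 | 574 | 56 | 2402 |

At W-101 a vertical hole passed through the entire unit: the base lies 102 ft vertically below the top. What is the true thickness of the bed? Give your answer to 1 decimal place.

Let the plane be z = a·E + b·N + c.
W-102−W-101: −396a + 253b = 138;  W-103−W-101: 201a − 249b = 0.
Solving gives a = −0.71961, b = −0.58089.
|∇z| = √(a²+b²) = 0.92481, so dip δ = arctan(0.92481) = 42.76°.
True thickness = vertical thickness × cos δ = 102 × cos 42.76° = 74.9 ft.

74.9 ft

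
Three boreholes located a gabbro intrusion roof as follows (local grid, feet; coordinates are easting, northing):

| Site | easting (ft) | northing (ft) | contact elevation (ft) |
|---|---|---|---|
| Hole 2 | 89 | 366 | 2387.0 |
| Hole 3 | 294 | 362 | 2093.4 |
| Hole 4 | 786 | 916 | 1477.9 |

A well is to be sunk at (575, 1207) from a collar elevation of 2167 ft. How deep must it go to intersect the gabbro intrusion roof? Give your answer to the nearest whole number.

342 ft

Two edge vectors: Hole 2→Hole 3 = (205, -4, -293.6), Hole 2→Hole 4 = (697, 550, -909.1).
Normal n = (Hole 2→Hole 3) × (Hole 2→Hole 4) = (165116.4, -18273.7, 115538).
So ∂z/∂easting = −n_x/n_z = −1.42911 and ∂z/∂northing = −n_y/n_z = 0.15816.
Intercept c from Hole 2: 2387 + 127.19 − 57.89 = 2456.30.
At (575, 1207): z_contact = −821.7 + 190.9 + 2456.30 = 1825.5 ft.
Depth below ground = 2167 − 1825.5 = 342 ft.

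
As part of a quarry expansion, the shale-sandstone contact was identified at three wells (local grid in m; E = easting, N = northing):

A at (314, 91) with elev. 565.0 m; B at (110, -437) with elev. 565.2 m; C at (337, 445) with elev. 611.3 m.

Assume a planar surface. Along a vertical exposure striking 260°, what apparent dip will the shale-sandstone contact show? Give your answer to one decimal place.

20.5°

Two edge vectors: A→B = (-204, -528, 0.2), A→C = (23, 354, 46.3).
Normal n = (A→B) × (A→C) = (-24517.2, 9449.8, -60072).
So ∂z/∂E = −n_x/n_z = −0.40813 and ∂z/∂N = −n_y/n_z = 0.15731.
Unit vector along 260° is (sin 260°, cos 260°) = (-0.9848, -0.1736).
Slope in that direction = a·(-0.9848) + b·(-0.1736) = 0.37461.
Apparent dip = arctan|0.37461| = 20.5° (true dip is 23.6°, so apparent ≤ true as expected).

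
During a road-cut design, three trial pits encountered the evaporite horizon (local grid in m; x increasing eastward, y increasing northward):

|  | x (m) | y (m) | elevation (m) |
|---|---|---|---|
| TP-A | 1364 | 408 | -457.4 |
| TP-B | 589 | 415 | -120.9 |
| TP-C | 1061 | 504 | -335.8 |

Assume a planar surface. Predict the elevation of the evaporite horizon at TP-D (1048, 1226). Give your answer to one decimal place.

Two edge vectors: TP-A→TP-B = (-775, 7, 336.5), TP-A→TP-C = (-303, 96, 121.6).
Normal n = (TP-A→TP-B) × (TP-A→TP-C) = (-31452.8, -7719.5, -72279).
So ∂z/∂x = −n_x/n_z = −0.435158 and ∂z/∂y = −n_y/n_z = −0.106801.
Intercept c from TP-A: -457.4 + 593.56 + 43.57 = 179.73.
At (1048, 1226): z = −456.0 − 130.9 + 179.73 = -407.3 m.

-407.3 m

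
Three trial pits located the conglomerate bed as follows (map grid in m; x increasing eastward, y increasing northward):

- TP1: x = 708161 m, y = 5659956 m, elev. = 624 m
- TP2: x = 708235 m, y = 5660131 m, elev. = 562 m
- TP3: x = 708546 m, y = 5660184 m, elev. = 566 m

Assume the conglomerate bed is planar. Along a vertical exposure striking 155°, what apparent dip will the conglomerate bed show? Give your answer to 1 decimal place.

21.0°

Two edge vectors: TP1→TP2 = (74, 175, -62), TP1→TP3 = (385, 228, -58).
Normal n = (TP1→TP2) × (TP1→TP3) = (3986, -19578, -50503).
So ∂z/∂x = −n_x/n_z = 0.07893 and ∂z/∂y = −n_y/n_z = −0.38766.
Unit vector along 155° is (sin 155°, cos 155°) = (0.4226, -0.9063).
Slope in that direction = a·(0.4226) + b·(-0.9063) = 0.38469.
Apparent dip = arctan|0.38469| = 21.0° (true dip is 21.6°, so apparent ≤ true as expected).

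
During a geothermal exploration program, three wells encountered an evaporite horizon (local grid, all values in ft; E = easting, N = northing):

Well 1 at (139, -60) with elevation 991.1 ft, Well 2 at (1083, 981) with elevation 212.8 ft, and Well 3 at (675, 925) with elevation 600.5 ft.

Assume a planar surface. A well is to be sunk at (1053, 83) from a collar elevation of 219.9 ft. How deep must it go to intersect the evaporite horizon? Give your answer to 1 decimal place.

95.0 ft

Two edge vectors: Well 1→Well 2 = (944, 1041, -778.3), Well 1→Well 3 = (536, 985, -390.6).
Normal n = (Well 1→Well 2) × (Well 1→Well 3) = (360010.9, -48442.4, 371864).
So ∂z/∂E = −n_x/n_z = −0.968125 and ∂z/∂N = −n_y/n_z = 0.130269.
Intercept c from Well 1: 991.1 + 134.57 + 7.82 = 1133.49.
At (1053, 83): z_contact = −1019.44 + 10.81 + 1133.49 = 124.86 ft.
Depth below ground = 219.9 − 124.86 = 95.0 ft.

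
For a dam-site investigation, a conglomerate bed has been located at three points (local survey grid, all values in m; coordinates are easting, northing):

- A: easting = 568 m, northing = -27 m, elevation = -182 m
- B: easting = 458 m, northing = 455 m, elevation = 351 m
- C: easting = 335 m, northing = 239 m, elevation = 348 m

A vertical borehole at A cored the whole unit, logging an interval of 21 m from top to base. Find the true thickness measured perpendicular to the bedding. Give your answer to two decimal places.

Let the plane be z = a·easting + b·northing + c.
B−A: −110a + 482b = 533;  C−A: −233a + 266b = 530.
Solving gives a = −1.36890, b = 0.79340.
|∇z| = √(a²+b²) = 1.58221, so dip δ = arctan(1.58221) = 57.71°.
True thickness = vertical thickness × cos δ = 21 × cos 57.71° = 11.22 m.

11.22 m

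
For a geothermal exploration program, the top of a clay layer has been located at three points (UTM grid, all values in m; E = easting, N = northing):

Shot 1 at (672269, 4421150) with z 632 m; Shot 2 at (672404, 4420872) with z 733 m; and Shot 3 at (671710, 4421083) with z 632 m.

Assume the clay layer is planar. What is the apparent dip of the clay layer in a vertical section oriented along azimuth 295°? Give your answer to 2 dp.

Let the plane be z = a·E + b·N + c.
Shot 2−Shot 1: 135a − 278b = 101;  Shot 3−Shot 1: −559a − 67b = 0.
Solving gives a = 0.04115, b = −0.34333.
Unit vector along 295° is (sin 295°, cos 295°) = (-0.9063, 0.4226).
Slope in that direction = a·(-0.9063) + b·(0.4226) = −0.18239.
Apparent dip = arctan|0.18239| = 10.34° (true dip is 19.1°, so apparent ≤ true as expected).

10.34°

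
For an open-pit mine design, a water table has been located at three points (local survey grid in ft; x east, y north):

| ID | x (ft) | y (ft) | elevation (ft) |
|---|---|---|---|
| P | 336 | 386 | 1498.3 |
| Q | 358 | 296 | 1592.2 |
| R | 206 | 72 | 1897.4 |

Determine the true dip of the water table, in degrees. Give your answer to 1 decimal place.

Let the plane be z = a·x + b·y + c.
Q−P: 22a − 90b = 93.9;  R−P: −130a − 314b = 399.1.
Solving gives a = −0.34579, b = −1.12786.
Gradient magnitude |∇z| = √(a² + b²) = √(0.11957 + 1.27207) = 1.17968.
True dip = arctan(1.17968) = 49.7°, dipping toward NNE (azimuth ≈ 017°).

49.7°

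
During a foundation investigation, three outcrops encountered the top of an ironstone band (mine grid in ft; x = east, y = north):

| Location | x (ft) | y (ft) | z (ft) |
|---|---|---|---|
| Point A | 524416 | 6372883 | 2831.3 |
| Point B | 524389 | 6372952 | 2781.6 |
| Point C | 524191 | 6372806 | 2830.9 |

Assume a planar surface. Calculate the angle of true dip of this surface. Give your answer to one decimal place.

Let the plane be z = a·x + b·y + c.
Point B−Point A: −27a + 69b = −49.7;  Point C−Point A: −225a − 77b = −0.4.
Solving gives a = 0.21896, b = −0.63461.
Gradient magnitude |∇z| = √(a² + b²) = √(0.04794 + 0.40273) = 0.67132.
True dip = arctan(0.67132) = 33.9°, dipping toward NNW (azimuth ≈ 341°).

33.9°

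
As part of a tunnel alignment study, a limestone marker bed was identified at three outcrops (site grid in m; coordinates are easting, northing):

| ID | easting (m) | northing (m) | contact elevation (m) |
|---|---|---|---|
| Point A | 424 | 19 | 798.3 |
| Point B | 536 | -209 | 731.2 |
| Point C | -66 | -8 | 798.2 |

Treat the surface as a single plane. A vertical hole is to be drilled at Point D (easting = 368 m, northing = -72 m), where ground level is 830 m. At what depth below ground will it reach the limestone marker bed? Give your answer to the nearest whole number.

Let the plane be z = a·easting + b·northing + c.
Point B−Point A: 112a − 228b = −67.1;  Point C−Point A: −490a − 27b = −0.1.
Solving gives a = −0.01559, b = 0.28664.
Then c = 798.3 − a·424 − b·19 = 799.46.
At (368, -72): z_contact = −5.7 − 20.6 + 799.46 = 773.1 m.
Depth below ground = 830 − 773.1 = 57 m.

57 m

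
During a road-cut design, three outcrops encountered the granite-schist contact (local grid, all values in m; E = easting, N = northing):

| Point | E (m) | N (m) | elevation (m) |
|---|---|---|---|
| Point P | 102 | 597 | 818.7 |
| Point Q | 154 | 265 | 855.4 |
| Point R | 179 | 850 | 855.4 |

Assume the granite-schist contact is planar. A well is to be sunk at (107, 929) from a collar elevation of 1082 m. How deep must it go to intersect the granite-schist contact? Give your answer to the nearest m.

Two edge vectors: Point P→Point Q = (52, -332, 36.7), Point P→Point R = (77, 253, 36.7).
Normal n = (Point P→Point Q) × (Point P→Point R) = (-21469.5, 917.5, 38720).
So ∂z/∂E = −n_x/n_z = 0.55448 and ∂z/∂N = −n_y/n_z = −0.02370.
Intercept c from Point P: 818.7 − 56.56 + 14.15 = 776.29.
At (107, 929): z_contact = 59.3 − 22.0 + 776.29 = 813.6 m.
Depth below ground = 1082 − 813.6 = 268 m.

268 m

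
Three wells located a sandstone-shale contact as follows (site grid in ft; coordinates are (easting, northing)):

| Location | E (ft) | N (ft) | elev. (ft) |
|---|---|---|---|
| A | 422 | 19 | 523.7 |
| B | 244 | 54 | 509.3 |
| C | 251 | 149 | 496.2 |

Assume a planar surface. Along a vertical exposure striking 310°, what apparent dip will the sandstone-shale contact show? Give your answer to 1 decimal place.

7.5°

Let the plane be z = a·E + b·N + c.
B−A: −178a + 35b = −14.4;  C−A: −171a + 130b = −27.5.
Solving gives a = 0.05302, b = −0.14180.
Unit vector along 310° is (sin 310°, cos 310°) = (-0.7660, 0.6428).
Slope in that direction = a·(-0.7660) + b·(0.6428) = −0.13176.
Apparent dip = arctan|0.13176| = 7.5° (true dip is 8.6°, so apparent ≤ true as expected).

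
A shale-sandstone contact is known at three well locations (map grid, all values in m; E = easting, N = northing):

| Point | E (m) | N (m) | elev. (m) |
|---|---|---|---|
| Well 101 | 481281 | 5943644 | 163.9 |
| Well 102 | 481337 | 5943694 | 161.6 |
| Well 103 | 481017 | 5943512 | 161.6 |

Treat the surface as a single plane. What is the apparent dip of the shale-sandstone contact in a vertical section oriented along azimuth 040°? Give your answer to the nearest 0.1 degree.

Two edge vectors: Well 101→Well 102 = (56, 50, -2.3), Well 101→Well 103 = (-264, -132, -2.3).
Normal n = (Well 101→Well 102) × (Well 101→Well 103) = (-418.6, 736, 5808).
So ∂z/∂E = −n_x/n_z = 0.07207 and ∂z/∂N = −n_y/n_z = −0.12672.
Unit vector along 040° is (sin 40°, cos 40°) = (0.6428, 0.7660).
Slope in that direction = a·(0.6428) + b·(0.7660) = −0.05075.
Apparent dip = arctan|0.05075| = 2.9° (true dip is 8.3°, so apparent ≤ true as expected).

2.9°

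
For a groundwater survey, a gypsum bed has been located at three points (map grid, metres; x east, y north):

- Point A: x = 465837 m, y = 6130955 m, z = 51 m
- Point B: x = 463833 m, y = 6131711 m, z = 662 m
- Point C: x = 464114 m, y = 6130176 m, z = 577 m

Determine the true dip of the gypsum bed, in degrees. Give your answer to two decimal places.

16.97°

Two edge vectors: Point A→Point B = (-2004, 756, 611), Point A→Point C = (-1723, -779, 526).
Normal n = (Point A→Point B) × (Point A→Point C) = (873625, 1351, 2863704).
So ∂z/∂x = −n_x/n_z = −0.30507 and ∂z/∂y = −n_y/n_z = −0.00047.
Gradient magnitude |∇z| = √(a² + b²) = √(0.09307 + 0.00000) = 0.30507.
True dip = arctan(0.30507) = 16.97°, dipping toward E (azimuth ≈ 090°).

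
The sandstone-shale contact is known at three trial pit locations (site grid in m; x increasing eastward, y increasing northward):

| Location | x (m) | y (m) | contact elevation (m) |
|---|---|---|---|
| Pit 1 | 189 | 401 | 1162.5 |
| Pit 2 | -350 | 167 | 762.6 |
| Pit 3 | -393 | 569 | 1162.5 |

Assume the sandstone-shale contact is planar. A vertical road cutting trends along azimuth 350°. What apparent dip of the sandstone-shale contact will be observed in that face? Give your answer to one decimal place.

43.8°

Let the plane be z = a·x + b·y + c.
Pit 2−Pit 1: −539a − 234b = −399.9;  Pit 3−Pit 1: −582a + 168b = 0.
Solving gives a = 0.29630, b = 1.02647.
Unit vector along 350° is (sin 350°, cos 350°) = (-0.1736, 0.9848).
Slope in that direction = a·(-0.1736) + b·(0.9848) = 0.95942.
Apparent dip = arctan|0.95942| = 43.8° (true dip is 46.9°, so apparent ≤ true as expected).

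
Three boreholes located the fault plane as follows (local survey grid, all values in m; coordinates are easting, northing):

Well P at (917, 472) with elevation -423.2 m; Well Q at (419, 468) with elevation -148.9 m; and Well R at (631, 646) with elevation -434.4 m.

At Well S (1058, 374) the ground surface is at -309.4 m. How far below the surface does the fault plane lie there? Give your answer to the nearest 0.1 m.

96.6 m

Let the plane be z = a·easting + b·northing + c.
Well Q−Well P: −498a − 4b = 274.3;  Well R−Well P: −286a + 174b = −11.2.
Solving gives a = −0.543116, b = −0.957075.
Then c = -423.2 − a·917 − b·472 = 526.58.
At (1058, 374): z_contact = −574.62 − 357.95 + 526.58 = -405.99 m.
Depth below ground = -309.4 − (-405.99) = 96.6 m.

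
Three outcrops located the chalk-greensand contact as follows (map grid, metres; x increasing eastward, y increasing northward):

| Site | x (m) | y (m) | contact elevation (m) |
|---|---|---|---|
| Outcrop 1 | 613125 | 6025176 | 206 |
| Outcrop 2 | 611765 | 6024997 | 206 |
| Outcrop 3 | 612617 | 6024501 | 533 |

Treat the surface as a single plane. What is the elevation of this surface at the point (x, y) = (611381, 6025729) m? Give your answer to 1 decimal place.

Two edge vectors: Outcrop 1→Outcrop 2 = (-1360, -179, 0), Outcrop 1→Outcrop 3 = (-508, -675, 327).
Normal n = (Outcrop 1→Outcrop 2) × (Outcrop 1→Outcrop 3) = (-58533, 444720, 827068).
So ∂z/∂x = −n_x/n_z = 0.070771690 and ∂z/∂y = −n_y/n_z = −0.537706694.
Intercept c from Outcrop 1: 206 − 43391.89 + 3239777.47 = 3196591.58.
At (611381, 6025729): z = 43268.5 − 3240074.8 + 3196591.58 = -214.8 m.

-214.8 m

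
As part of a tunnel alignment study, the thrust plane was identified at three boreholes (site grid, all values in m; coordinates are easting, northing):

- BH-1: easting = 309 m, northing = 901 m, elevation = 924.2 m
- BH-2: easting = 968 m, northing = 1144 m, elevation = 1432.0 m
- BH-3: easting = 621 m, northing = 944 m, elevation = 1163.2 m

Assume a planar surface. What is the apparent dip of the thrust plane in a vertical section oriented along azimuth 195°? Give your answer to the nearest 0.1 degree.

Two edge vectors: BH-1→BH-2 = (659, 243, 507.8), BH-1→BH-3 = (312, 43, 239).
Normal n = (BH-1→BH-2) × (BH-1→BH-3) = (36241.6, 932.6, -47479).
So ∂z/∂easting = −n_x/n_z = 0.76332 and ∂z/∂northing = −n_y/n_z = 0.01964.
Unit vector along 195° is (sin 195°, cos 195°) = (-0.2588, -0.9659).
Slope in that direction = a·(-0.2588) + b·(-0.9659) = −0.21653.
Apparent dip = arctan|0.21653| = 12.2° (true dip is 37.4°, so apparent ≤ true as expected).

12.2°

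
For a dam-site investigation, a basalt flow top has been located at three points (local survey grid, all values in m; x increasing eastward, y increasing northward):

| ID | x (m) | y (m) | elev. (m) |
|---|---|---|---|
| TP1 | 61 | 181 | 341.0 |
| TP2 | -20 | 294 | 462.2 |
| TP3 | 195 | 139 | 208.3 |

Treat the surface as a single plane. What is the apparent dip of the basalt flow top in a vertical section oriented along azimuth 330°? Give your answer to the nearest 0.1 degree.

39.6°

Two edge vectors: TP1→TP2 = (-81, 113, 121.2), TP1→TP3 = (134, -42, -132.7).
Normal n = (TP1→TP2) × (TP1→TP3) = (-9904.7, 5492.1, -11740).
So ∂z/∂x = −n_x/n_z = −0.84367 and ∂z/∂y = −n_y/n_z = 0.46781.
Unit vector along 330° is (sin 330°, cos 330°) = (-0.5000, 0.8660).
Slope in that direction = a·(-0.5000) + b·(0.8660) = 0.82697.
Apparent dip = arctan|0.82697| = 39.6° (true dip is 44.0°, so apparent ≤ true as expected).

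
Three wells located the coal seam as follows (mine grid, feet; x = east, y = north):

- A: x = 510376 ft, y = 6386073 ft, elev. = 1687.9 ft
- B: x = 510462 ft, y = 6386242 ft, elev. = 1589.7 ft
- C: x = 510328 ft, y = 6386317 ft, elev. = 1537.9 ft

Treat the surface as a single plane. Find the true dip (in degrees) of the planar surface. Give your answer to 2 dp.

31.27°

Let the plane be z = a·x + b·y + c.
B−A: 86a + 169b = −98.2;  C−A: −48a + 244b = −150.
Solving gives a = 0.04775, b = −0.60536.
Gradient magnitude |∇z| = √(a² + b²) = √(0.00228 + 0.36646) = 0.60724.
True dip = arctan(0.60724) = 31.27°, dipping toward N (azimuth ≈ 355°).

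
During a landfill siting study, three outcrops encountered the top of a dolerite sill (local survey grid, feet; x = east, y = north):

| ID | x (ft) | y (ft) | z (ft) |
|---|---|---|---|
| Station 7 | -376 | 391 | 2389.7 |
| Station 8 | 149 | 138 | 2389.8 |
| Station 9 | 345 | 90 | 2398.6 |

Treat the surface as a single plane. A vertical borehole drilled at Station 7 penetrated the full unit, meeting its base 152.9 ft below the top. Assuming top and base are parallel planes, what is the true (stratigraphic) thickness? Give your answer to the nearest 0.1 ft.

Two edge vectors: Station 7→Station 8 = (525, -253, 0.1), Station 7→Station 9 = (721, -301, 8.9).
Normal n = (Station 7→Station 8) × (Station 7→Station 9) = (-2221.6, -4600.4, 24388).
So ∂z/∂x = −n_x/n_z = 0.09109 and ∂z/∂y = −n_y/n_z = 0.18863.
|∇z| = √(a²+b²) = 0.20948, so dip δ = arctan(0.20948) = 11.83°.
True thickness = vertical thickness × cos δ = 152.9 × cos 11.83° = 149.7 ft.

149.7 ft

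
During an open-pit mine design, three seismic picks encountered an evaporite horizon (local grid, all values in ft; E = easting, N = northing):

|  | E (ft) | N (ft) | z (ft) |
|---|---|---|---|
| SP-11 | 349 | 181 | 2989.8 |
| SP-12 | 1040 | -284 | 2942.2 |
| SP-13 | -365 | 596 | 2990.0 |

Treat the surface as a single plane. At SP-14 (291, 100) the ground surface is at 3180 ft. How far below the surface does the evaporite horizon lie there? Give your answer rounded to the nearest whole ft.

Let the plane be z = a·E + b·N + c.
SP-12−SP-11: 691a − 465b = −47.6;  SP-13−SP-11: −714a + 415b = 0.2.
Solving gives a = 0.43455, b = 0.74811.
Then c = 2989.8 − a·349 − b·181 = 2702.74.
At (291, 100): z_contact = 126.5 + 74.8 + 2702.74 = 2904.0 ft.
Depth below ground = 3180 − 2904.0 = 276 ft.

276 ft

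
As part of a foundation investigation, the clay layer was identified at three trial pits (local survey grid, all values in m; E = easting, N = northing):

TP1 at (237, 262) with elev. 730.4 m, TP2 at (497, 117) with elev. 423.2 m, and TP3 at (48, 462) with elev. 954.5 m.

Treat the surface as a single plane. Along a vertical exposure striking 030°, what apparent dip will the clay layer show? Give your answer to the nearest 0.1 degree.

30.2°

Two edge vectors: TP1→TP2 = (260, -145, -307.2), TP1→TP3 = (-189, 200, 224.1).
Normal n = (TP1→TP2) × (TP1→TP3) = (28945.5, -205.2, 24595).
So ∂z/∂E = −n_x/n_z = −1.17689 and ∂z/∂N = −n_y/n_z = 0.00834.
Unit vector along 030° is (sin 30°, cos 30°) = (0.5000, 0.8660).
Slope in that direction = a·(0.5000) + b·(0.8660) = −0.58122.
Apparent dip = arctan|0.58122| = 30.2° (true dip is 49.6°, so apparent ≤ true as expected).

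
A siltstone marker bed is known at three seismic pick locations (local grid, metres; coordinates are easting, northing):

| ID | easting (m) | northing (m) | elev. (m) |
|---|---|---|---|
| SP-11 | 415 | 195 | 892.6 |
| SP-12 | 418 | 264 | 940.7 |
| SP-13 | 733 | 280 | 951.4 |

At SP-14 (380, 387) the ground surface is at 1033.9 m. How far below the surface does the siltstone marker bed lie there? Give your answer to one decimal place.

Two edge vectors: SP-11→SP-12 = (3, 69, 48.1), SP-11→SP-13 = (318, 85, 58.8).
Normal n = (SP-11→SP-12) × (SP-11→SP-13) = (-31.3, 15119.4, -21687).
So ∂z/∂easting = −n_x/n_z = −0.00144 and ∂z/∂northing = −n_y/n_z = 0.69716.
Intercept c from SP-11: 892.6 + 0.60 − 135.95 = 757.25.
At (380, 387): z_contact = −0.55 + 269.80 + 757.25 = 1026.51 m.
Depth below ground = 1033.9 − 1026.51 = 7.4 m.

7.4 m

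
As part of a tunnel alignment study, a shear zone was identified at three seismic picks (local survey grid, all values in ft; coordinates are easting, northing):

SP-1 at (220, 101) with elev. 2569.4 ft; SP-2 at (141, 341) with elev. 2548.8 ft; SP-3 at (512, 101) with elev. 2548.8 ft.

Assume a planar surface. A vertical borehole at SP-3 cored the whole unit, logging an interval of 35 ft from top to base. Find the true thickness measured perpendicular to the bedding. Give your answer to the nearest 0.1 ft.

Let the plane be z = a·easting + b·northing + c.
SP-2−SP-1: −79a + 240b = −20.6;  SP-3−SP-1: 292a + 0b = −20.6.
Solving gives a = −0.07055, b = −0.10906.
|∇z| = √(a²+b²) = 0.12988, so dip δ = arctan(0.12988) = 7.40°.
True thickness = vertical thickness × cos δ = 35 × cos 7.40° = 34.7 ft.

34.7 ft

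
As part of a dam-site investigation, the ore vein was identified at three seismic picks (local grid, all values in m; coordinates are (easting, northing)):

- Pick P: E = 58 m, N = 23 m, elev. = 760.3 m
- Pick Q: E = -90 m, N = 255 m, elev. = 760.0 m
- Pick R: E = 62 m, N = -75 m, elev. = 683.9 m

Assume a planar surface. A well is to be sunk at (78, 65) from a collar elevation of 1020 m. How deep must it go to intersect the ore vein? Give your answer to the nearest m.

199 m

Let the plane be z = a·E + b·N + c.
Pick Q−Pick P: −148a + 232b = −0.3;  Pick R−Pick P: 4a − 98b = −76.4.
Solving gives a = 1.30776, b = 0.83297.
Then c = 760.3 − a·58 − b·23 = 665.29.
At (78, 65): z_contact = 102.0 + 54.1 + 665.29 = 821.4 m.
Depth below ground = 1020 − 821.4 = 199 m.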